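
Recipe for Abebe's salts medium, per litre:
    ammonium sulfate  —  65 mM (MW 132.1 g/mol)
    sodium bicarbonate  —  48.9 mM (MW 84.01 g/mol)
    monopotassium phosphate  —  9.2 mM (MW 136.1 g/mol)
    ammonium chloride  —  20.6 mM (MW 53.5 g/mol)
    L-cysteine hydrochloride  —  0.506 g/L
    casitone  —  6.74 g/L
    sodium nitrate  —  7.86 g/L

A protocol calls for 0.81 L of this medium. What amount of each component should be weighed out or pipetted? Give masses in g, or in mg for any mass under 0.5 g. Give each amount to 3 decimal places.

ammonium sulfate 6.955 g; sodium bicarbonate 3.328 g; monopotassium phosphate 1.014 g; ammonium chloride 0.893 g; L-cysteine hydrochloride 409.860 mg; casitone 5.459 g; sodium nitrate 6.367 g

Scale factor relative to 1 L: 0.81.
ammonium sulfate: 65 mmol/L × 132.1 g/mol × 0.81 L ÷ 1000 = 6.955 g
sodium bicarbonate: 48.9 mmol/L × 84.01 g/mol × 0.81 L ÷ 1000 = 3.328 g
monopotassium phosphate: 9.2 mmol/L × 136.1 g/mol × 0.81 L ÷ 1000 = 1.014 g
ammonium chloride: 20.6 mmol/L × 53.5 g/mol × 0.81 L ÷ 1000 = 0.893 g
L-cysteine hydrochloride: 0.506 g/L × 0.81 L = 0.40986 g = 409.860 mg
casitone: 6.74 g/L × 0.81 L = 5.459 g
sodium nitrate: 7.86 g/L × 0.81 L = 6.367 g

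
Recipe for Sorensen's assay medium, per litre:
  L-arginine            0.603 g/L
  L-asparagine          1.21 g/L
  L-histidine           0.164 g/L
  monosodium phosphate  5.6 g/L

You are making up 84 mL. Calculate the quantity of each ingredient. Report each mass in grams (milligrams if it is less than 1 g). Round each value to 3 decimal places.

Working volume: 84 mL = 0.084 L.
L-arginine: 0.603 g/L × 0.084 L = 0.050652 g = 50.652 mg
L-asparagine: 1.21 g/L × 0.084 L = 0.10164 g = 101.640 mg
L-histidine: 0.164 g/L × 0.084 L = 0.013776 g = 13.776 mg
monosodium phosphate: 5.6 g/L × 0.084 L = 0.4704 g = 470.400 mg

L-arginine 50.652 mg; L-asparagine 101.640 mg; L-histidine 13.776 mg; monosodium phosphate 470.400 mg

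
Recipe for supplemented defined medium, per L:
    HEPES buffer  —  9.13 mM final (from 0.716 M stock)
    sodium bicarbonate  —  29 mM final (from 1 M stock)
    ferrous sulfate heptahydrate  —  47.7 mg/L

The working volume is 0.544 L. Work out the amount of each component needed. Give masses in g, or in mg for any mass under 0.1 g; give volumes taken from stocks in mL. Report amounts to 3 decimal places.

HEPES buffer 6.937 mL; sodium bicarbonate 15.776 mL; ferrous sulfate heptahydrate 25.949 mg

Scale factor relative to 1 L: 0.544.
HEPES buffer: C1V1 = C2V2 → 9.13 mM × 544 mL ÷ 716 mM = 6.937 mL
sodium bicarbonate: V = C2·V2/C1 = 29 mM × 544 mL ÷ 1000 mM = 15.776 mL
ferrous sulfate heptahydrate: 47.7 mg/L × 0.544 L = 25.949 mg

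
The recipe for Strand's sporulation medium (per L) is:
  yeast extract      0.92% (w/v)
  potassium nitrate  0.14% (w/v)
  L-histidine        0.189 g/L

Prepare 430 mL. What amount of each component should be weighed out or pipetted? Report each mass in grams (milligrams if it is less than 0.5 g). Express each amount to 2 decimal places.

Target volume = 430 mL = 0.43 L.
yeast extract: 0.92% w/v = 9.2 g/L → 9.2 × 0.43 L = 3.96 g
potassium nitrate: 0.14 g per 100 mL × 430 mL ÷ 100 = 0.60 g
L-histidine: 0.189 g/L × 0.43 L = 0.08127 g = 81.27 mg

yeast extract 3.96 g; potassium nitrate 0.60 g; L-histidine 81.27 mg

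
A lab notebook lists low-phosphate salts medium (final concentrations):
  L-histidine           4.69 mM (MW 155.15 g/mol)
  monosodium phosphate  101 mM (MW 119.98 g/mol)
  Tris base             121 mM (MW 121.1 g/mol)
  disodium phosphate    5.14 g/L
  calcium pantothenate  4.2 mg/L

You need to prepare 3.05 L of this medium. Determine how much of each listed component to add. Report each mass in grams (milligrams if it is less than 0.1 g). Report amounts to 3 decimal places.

L-histidine 2.219 g; monosodium phosphate 36.960 g; Tris base 44.692 g; disodium phosphate 15.677 g; calcium pantothenate 12.810 mg

Scale factor relative to 1 L: 3.05.
L-histidine: 4.69 mmol/L × 155.15 g/mol × 3.05 L ÷ 1000 = 2.219 g
monosodium phosphate: 101 mmol/L × 119.98 g/mol × 3.05 L ÷ 1000 = 36.960 g
Tris base: 121 mmol/L × 121.1 g/mol × 3.05 L ÷ 1000 = 44.692 g
disodium phosphate: 5.14 g/L × 3.05 L = 15.677 g
calcium pantothenate: 4.2 mg/L × 3.05 L = 12.810 mg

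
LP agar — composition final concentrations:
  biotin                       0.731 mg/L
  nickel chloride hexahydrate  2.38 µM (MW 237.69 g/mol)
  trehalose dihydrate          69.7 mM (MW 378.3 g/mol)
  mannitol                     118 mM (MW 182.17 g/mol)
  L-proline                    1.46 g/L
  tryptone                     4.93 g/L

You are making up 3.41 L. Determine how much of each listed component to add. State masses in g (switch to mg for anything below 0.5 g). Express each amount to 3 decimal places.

biotin 2.493 mg; nickel chloride hexahydrate 1.929 mg; trehalose dihydrate 89.913 g; mannitol 73.302 g; L-proline 4.979 g; tryptone 16.811 g

Working volume: 3.41 L.
biotin: 0.731 mg/L × 3.41 L = 2.493 mg
nickel chloride hexahydrate: 2.38 µmol/L × 237.69 g/mol × 3.41 L ÷ 1000 = 1.929 mg
trehalose dihydrate: 69.7 mmol/L × 378.3 g/mol × 3.41 L ÷ 1000 = 89.913 g
mannitol: 118 mmol/L × 182.17 g/mol × 3.41 L ÷ 1000 = 73.302 g
L-proline: 1.46 g/L × 3.41 L = 4.979 g
tryptone: 4.93 g/L × 3.41 L = 16.811 g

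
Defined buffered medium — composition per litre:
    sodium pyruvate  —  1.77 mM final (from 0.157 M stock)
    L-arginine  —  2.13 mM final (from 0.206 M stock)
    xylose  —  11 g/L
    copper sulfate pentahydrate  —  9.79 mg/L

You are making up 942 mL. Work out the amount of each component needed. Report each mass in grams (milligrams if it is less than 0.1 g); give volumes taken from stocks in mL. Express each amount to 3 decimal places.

Target volume = 942 mL = 0.942 L.
sodium pyruvate: V = C2·V2/C1 = 1.77 mM × 942 mL ÷ 157 mM = 10.620 mL
L-arginine: C1V1 = C2V2 → 2.13 mM × 942 mL ÷ 206 mM = 9.740 mL
xylose: 11 g/L × 0.942 L = 10.362 g
copper sulfate pentahydrate: 9.79 mg/L × 0.942 L = 9.222 mg

sodium pyruvate 10.620 mL; L-arginine 9.740 mL; xylose 10.362 g; copper sulfate pentahydrate 9.222 mg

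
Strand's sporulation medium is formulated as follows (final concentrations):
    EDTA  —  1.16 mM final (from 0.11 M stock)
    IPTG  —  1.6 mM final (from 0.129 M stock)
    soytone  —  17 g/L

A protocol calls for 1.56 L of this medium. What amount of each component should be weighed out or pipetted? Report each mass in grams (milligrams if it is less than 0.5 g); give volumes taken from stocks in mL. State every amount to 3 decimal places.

EDTA 16.451 mL; IPTG 19.349 mL; soytone 26.520 g

Working volume: 1.56 L.
EDTA: dilute stock: 1.16 mM × 1560 mL ÷ 110 mM = 16.451 mL
IPTG: dilute stock: 1.6 mM × 1560 mL ÷ 129 mM = 19.349 mL
soytone: 17 g/L × 1.56 L = 26.520 g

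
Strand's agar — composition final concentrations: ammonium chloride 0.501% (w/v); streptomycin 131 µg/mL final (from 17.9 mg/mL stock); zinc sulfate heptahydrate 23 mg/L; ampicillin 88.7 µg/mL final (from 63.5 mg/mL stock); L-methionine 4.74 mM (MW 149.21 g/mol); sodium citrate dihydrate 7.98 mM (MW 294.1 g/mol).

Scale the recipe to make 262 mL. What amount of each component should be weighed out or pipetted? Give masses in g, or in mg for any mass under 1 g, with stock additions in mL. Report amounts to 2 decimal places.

Working volume: 262 mL = 0.262 L.
ammonium chloride: 0.501 g per 100 mL × 262 mL ÷ 100 = 1.31 g
streptomycin: V = C2·V2/C1 = 131 µg/mL × 262 mL ÷ 17900 µg/mL = 1.92 mL
zinc sulfate heptahydrate: 23 mg/L × 0.262 L = 6.03 mg
ampicillin: V = C2·V2/C1 = 88.7 µg/mL × 262 mL ÷ 63500 µg/mL = 0.37 mL
L-methionine: 4.74 mmol/L × 149.21 mg/mmol × 0.262 L = 185.30 mg
sodium citrate dihydrate: 7.98 mmol/L × 294.1 mg/mmol × 0.262 L = 614.89 mg

ammonium chloride 1.31 g; streptomycin 1.92 mL; zinc sulfate heptahydrate 6.03 mg; ampicillin 0.37 mL; L-methionine 185.30 mg; sodium citrate dihydrate 614.89 mg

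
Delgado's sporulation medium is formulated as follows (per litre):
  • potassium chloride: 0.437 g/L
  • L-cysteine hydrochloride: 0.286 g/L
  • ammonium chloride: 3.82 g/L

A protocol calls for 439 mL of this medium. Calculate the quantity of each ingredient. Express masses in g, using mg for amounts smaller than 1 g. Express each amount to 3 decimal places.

potassium chloride 191.843 mg; L-cysteine hydrochloride 125.554 mg; ammonium chloride 1.677 g

Working volume: 439 mL = 0.439 L.
potassium chloride: 0.437 g/L × 0.439 L = 0.191843 g = 191.843 mg
L-cysteine hydrochloride: 0.286 g/L × 0.439 L = 0.125554 g = 125.554 mg
ammonium chloride: 3.82 g/L × 0.439 L = 1.677 g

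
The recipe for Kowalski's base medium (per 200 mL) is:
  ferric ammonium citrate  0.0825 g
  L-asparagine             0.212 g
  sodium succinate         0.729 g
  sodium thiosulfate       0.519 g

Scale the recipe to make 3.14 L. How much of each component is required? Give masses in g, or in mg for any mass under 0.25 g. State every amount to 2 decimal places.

ferric ammonium citrate 1.30 g; L-asparagine 3.33 g; sodium succinate 11.45 g; sodium thiosulfate 8.15 g

Scale factor = 3140 mL / 200 mL = 15.7.
ferric ammonium citrate: 0.0825 g × (3140 mL / 200 mL) = 1.30 g
L-asparagine: 0.212 g × (3140 mL / 200 mL) = 3.33 g
sodium succinate: 0.729 g × (3140 mL / 200 mL) = 11.45 g
sodium thiosulfate: 0.519 g × (3140 mL / 200 mL) = 8.15 g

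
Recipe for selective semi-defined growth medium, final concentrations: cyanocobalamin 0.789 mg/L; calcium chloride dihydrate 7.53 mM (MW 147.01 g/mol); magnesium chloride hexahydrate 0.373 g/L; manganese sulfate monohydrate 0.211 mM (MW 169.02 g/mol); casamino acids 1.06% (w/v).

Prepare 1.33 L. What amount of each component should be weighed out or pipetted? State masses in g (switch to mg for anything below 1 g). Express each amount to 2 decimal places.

cyanocobalamin 1.05 mg; calcium chloride dihydrate 1.47 g; magnesium chloride hexahydrate 496.09 mg; manganese sulfate monohydrate 47.43 mg; casamino acids 14.10 g

Scale factor relative to 1 L: 1.33.
cyanocobalamin: 0.789 mg/L × 1.33 L = 1.05 mg
calcium chloride dihydrate: 7.53 mmol/L × 147.01 g/mol × 1.33 L ÷ 1000 = 1.47 g
magnesium chloride hexahydrate: 0.373 g/L × 1.33 L = 0.49609 g = 496.09 mg
manganese sulfate monohydrate: 0.211 mmol/L × 169.02 mg/mmol × 1.33 L = 47.43 mg
casamino acids: 1.06% w/v = 10.6 g/L → 10.6 × 1.33 L = 14.10 g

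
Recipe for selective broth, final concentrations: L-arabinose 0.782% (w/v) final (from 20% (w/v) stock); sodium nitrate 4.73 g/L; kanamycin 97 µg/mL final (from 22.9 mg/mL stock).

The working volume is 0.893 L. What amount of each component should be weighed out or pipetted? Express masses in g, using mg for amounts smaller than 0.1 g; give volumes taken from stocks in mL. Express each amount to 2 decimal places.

Scale factor relative to 1 L: 0.893.
L-arabinose: dilute stock: 0.782% ÷ 20% × 893 mL = 34.92 mL
sodium nitrate: 4.73 g/L × 0.893 L = 4.22 g
kanamycin: V = C2·V2/C1 = 97 µg/mL × 893 mL ÷ 22900 µg/mL = 3.78 mL

L-arabinose 34.92 mL; sodium nitrate 4.22 g; kanamycin 3.78 mL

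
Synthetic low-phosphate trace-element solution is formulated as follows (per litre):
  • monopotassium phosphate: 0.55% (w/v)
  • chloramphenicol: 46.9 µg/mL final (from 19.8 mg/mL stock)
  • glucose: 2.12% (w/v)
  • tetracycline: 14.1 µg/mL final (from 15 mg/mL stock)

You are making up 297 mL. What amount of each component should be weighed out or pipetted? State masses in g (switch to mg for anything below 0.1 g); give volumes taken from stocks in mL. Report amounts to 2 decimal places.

monopotassium phosphate 1.63 g; chloramphenicol 0.70 mL; glucose 6.30 g; tetracycline 0.28 mL

Working volume: 297 mL = 0.297 L.
monopotassium phosphate: 0.55% w/v = 5.5 g/L → 5.5 × 0.297 L = 1.63 g
chloramphenicol: V = C2·V2/C1 = 46.9 µg/mL × 297 mL ÷ 19800 µg/mL = 0.70 mL
glucose: 2.12% w/v = 21.2 g/L → 21.2 × 0.297 L = 6.30 g
tetracycline: C1V1 = C2V2 → 14.1 µg/mL × 297 mL ÷ 15000 µg/mL = 0.28 mL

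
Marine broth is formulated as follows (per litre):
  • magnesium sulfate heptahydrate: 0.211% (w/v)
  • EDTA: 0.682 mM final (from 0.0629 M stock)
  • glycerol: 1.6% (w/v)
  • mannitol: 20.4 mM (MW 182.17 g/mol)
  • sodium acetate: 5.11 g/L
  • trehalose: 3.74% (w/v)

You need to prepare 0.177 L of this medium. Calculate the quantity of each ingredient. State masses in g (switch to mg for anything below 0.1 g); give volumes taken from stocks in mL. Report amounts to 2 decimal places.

Working volume: 0.177 L.
magnesium sulfate heptahydrate: 0.211% w/v = 2.11 g/L → 2.11 × 0.177 L = 0.37 g
EDTA: dilute stock: 0.682 mM × 177 mL ÷ 62.9 mM = 1.92 mL
glycerol: 1.6% w/v = 16 g/L → 16 × 0.177 L = 2.83 g
mannitol: 20.4 mmol/L × 182.17 g/mol × 0.177 L ÷ 1000 = 0.66 g
sodium acetate: 5.11 g/L × 0.177 L = 0.90 g
trehalose: 3.74% w/v = 37.4 g/L → 37.4 × 0.177 L = 6.62 g

magnesium sulfate heptahydrate 0.37 g; EDTA 1.92 mL; glycerol 2.83 g; mannitol 0.66 g; sodium acetate 0.90 g; trehalose 6.62 g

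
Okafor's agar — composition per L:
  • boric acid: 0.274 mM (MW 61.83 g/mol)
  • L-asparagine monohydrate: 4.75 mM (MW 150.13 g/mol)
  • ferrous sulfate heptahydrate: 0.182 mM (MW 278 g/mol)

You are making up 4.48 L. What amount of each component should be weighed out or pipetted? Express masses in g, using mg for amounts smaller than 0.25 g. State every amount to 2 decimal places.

boric acid 75.90 mg; L-asparagine monohydrate 3.19 g; ferrous sulfate heptahydrate 226.67 mg

Working volume: 4.48 L.
boric acid: 0.274 mmol/L × 61.83 mg/mmol × 4.48 L = 75.90 mg
L-asparagine monohydrate: 4.75 mmol/L × 150.13 g/mol × 4.48 L ÷ 1000 = 3.19 g
ferrous sulfate heptahydrate: 0.182 mmol/L × 278 mg/mmol × 4.48 L = 226.67 mg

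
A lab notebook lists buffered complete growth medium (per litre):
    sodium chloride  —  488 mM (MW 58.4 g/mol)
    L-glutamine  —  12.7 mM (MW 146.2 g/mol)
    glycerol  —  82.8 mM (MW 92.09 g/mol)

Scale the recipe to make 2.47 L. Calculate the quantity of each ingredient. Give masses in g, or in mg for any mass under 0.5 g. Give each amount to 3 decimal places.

Working volume: 2.47 L.
sodium chloride: 488 mmol/L × 58.4 g/mol × 2.47 L ÷ 1000 = 70.393 g
L-glutamine: 12.7 mmol/L × 146.2 g/mol × 2.47 L ÷ 1000 = 4.586 g
glycerol: 82.8 mmol/L × 92.09 g/mol × 2.47 L ÷ 1000 = 18.834 g

sodium chloride 70.393 g; L-glutamine 4.586 g; glycerol 18.834 g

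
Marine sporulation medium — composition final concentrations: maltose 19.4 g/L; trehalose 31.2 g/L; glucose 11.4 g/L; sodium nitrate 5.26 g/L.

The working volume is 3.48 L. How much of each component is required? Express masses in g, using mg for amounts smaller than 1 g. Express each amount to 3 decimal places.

Scale factor relative to 1 L: 3.48.
maltose: 19.4 g/L × 3.48 L = 67.512 g
trehalose: 31.2 g/L × 3.48 L = 108.576 g
glucose: 11.4 g/L × 3.48 L = 39.672 g
sodium nitrate: 5.26 g/L × 3.48 L = 18.305 g

maltose 67.512 g; trehalose 108.576 g; glucose 39.672 g; sodium nitrate 18.305 g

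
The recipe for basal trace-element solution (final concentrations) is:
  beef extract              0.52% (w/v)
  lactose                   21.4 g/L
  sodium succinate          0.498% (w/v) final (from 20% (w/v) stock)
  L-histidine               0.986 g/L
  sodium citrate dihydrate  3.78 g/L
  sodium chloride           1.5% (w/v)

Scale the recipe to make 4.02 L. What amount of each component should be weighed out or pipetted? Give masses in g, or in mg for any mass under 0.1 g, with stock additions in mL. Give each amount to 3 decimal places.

Working volume: 4.02 L.
beef extract: 0.52% w/v = 5.2 g/L → 5.2 × 4.02 L = 20.904 g
lactose: 21.4 g/L × 4.02 L = 86.028 g
sodium succinate: C1V1 = C2V2 → 0.498% ÷ 20% × 4020 mL = 100.098 mL
L-histidine: 0.986 g/L × 4.02 L = 3.964 g
sodium citrate dihydrate: 3.78 g/L × 4.02 L = 15.196 g
sodium chloride: 1.5% w/v = 15 g/L → 15 × 4.02 L = 60.300 g

beef extract 20.904 g; lactose 86.028 g; sodium succinate 100.098 mL; L-histidine 3.964 g; sodium citrate dihydrate 15.196 g; sodium chloride 60.300 g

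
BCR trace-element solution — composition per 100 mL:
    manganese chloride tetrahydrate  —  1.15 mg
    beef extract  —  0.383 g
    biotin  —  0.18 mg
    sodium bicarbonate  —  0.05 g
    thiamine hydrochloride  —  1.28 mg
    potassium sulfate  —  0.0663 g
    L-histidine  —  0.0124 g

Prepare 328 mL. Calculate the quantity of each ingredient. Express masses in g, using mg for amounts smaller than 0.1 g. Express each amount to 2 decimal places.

Ratio of target to recipe volume: 328 / 100 = 3.28.
manganese chloride tetrahydrate: 1.15 mg × (328 mL / 100 mL) = 3.77 mg
beef extract: 0.383 g × (328 mL / 100 mL) = 1.26 g
biotin: 0.18 mg × (328 mL / 100 mL) = 0.59 mg
sodium bicarbonate: 0.05 g × (328 mL / 100 mL) = 0.16 g
thiamine hydrochloride: 1.28 mg × (328 mL / 100 mL) = 4.20 mg
potassium sulfate: 0.0663 g × (328 mL / 100 mL) = 0.22 g
L-histidine: 0.0124 g × (328 mL / 100 mL) = 0.040672 g = 40.67 mg

manganese chloride tetrahydrate 3.77 mg; beef extract 1.26 g; biotin 0.59 mg; sodium bicarbonate 0.16 g; thiamine hydrochloride 4.20 mg; potassium sulfate 0.22 g; L-histidine 40.67 mg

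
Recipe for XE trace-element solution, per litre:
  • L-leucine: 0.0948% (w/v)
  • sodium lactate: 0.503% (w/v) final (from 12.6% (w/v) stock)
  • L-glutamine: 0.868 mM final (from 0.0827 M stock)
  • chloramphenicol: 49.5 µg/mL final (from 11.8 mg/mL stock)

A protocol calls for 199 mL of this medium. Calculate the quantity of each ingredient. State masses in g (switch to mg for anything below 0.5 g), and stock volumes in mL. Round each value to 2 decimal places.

Working volume: 199 mL = 0.199 L.
L-leucine: 0.0948 g per 100 mL × 199 mL ÷ 100 = 0.188652 g = 188.65 mg
sodium lactate: dilute stock: 0.503% ÷ 12.6% × 199 mL = 7.94 mL
L-glutamine: C1V1 = C2V2 → 0.868 mM × 199 mL ÷ 82.7 mM = 2.09 mL
chloramphenicol: dilute stock: 49.5 µg/mL × 199 mL ÷ 11800 µg/mL = 0.83 mL

L-leucine 188.65 mg; sodium lactate 7.94 mL; L-glutamine 2.09 mL; chloramphenicol 0.83 mL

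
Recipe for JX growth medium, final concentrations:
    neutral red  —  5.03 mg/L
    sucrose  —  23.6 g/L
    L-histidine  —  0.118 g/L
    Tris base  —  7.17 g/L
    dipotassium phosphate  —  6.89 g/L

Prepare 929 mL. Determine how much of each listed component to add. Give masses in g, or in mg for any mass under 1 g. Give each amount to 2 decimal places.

Target volume = 929 mL = 0.929 L.
neutral red: 5.03 mg/L × 0.929 L = 4.67 mg
sucrose: 23.6 g/L × 0.929 L = 21.92 g
L-histidine: 0.118 g/L × 0.929 L = 0.109622 g = 109.62 mg
Tris base: 7.17 g/L × 0.929 L = 6.66 g
dipotassium phosphate: 6.89 g/L × 0.929 L = 6.40 g

neutral red 4.67 mg; sucrose 21.92 g; L-histidine 109.62 mg; Tris base 6.66 g; dipotassium phosphate 6.40 g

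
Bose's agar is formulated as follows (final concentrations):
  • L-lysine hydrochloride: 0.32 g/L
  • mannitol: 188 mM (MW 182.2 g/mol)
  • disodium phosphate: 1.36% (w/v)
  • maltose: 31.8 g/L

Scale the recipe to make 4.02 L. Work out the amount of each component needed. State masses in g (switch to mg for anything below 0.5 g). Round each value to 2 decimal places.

Working volume: 4.02 L.
L-lysine hydrochloride: 0.32 g/L × 4.02 L = 1.29 g
mannitol: 188 mmol/L × 182.2 g/mol × 4.02 L ÷ 1000 = 137.70 g
disodium phosphate: 1.36 g per 100 mL × 4020 mL ÷ 100 = 54.67 g
maltose: 31.8 g/L × 4.02 L = 127.84 g

L-lysine hydrochloride 1.29 g; mannitol 137.70 g; disodium phosphate 54.67 g; maltose 127.84 g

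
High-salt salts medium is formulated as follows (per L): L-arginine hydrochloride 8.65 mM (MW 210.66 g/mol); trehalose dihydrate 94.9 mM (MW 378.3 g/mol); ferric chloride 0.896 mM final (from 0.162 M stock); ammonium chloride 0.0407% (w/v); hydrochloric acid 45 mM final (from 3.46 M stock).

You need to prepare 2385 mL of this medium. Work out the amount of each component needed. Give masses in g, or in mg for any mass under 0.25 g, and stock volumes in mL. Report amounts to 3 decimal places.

L-arginine hydrochloride 4.346 g; trehalose dihydrate 85.623 g; ferric chloride 13.191 mL; ammonium chloride 0.971 g; hydrochloric acid 31.019 mL

Working volume: 2385 mL = 2.385 L.
L-arginine hydrochloride: 8.65 mmol/L × 210.66 g/mol × 2.385 L ÷ 1000 = 4.346 g
trehalose dihydrate: 94.9 mmol/L × 378.3 g/mol × 2.385 L ÷ 1000 = 85.623 g
ferric chloride: C1V1 = C2V2 → 0.896 mM × 2385 mL ÷ 162 mM = 13.191 mL
ammonium chloride: 0.0407 g per 100 mL × 2385 mL ÷ 100 = 0.971 g
hydrochloric acid: C1V1 = C2V2 → 45 mM × 2385 mL ÷ 3460 mM = 31.019 mL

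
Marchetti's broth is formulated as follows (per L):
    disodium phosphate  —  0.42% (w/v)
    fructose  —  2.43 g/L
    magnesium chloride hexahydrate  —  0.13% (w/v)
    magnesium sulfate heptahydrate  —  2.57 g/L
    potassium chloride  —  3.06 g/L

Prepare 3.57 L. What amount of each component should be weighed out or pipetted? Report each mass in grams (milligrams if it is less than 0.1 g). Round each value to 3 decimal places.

disodium phosphate 14.994 g; fructose 8.675 g; magnesium chloride hexahydrate 4.641 g; magnesium sulfate heptahydrate 9.175 g; potassium chloride 10.924 g

Scale factor relative to 1 L: 3.57.
disodium phosphate: 0.42% w/v = 4.2 g/L → 4.2 × 3.57 L = 14.994 g
fructose: 2.43 g/L × 3.57 L = 8.675 g
magnesium chloride hexahydrate: 0.13% w/v = 1.3 g/L → 1.3 × 3.57 L = 4.641 g
magnesium sulfate heptahydrate: 2.57 g/L × 3.57 L = 9.175 g
potassium chloride: 3.06 g/L × 3.57 L = 10.924 g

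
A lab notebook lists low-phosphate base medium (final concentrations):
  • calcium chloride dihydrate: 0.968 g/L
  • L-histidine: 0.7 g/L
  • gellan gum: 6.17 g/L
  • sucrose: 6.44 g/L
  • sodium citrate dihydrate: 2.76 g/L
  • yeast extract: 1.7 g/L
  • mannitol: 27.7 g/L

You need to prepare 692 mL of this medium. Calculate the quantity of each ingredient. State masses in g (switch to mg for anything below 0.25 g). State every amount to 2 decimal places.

calcium chloride dihydrate 0.67 g; L-histidine 0.48 g; gellan gum 4.27 g; sucrose 4.46 g; sodium citrate dihydrate 1.91 g; yeast extract 1.18 g; mannitol 19.17 g

Working volume: 692 mL = 0.692 L.
calcium chloride dihydrate: 0.968 g/L × 0.692 L = 0.67 g
L-histidine: 0.7 g/L × 0.692 L = 0.48 g
gellan gum: 6.17 g/L × 0.692 L = 4.27 g
sucrose: 6.44 g/L × 0.692 L = 4.46 g
sodium citrate dihydrate: 2.76 g/L × 0.692 L = 1.91 g
yeast extract: 1.7 g/L × 0.692 L = 1.18 g
mannitol: 27.7 g/L × 0.692 L = 19.17 g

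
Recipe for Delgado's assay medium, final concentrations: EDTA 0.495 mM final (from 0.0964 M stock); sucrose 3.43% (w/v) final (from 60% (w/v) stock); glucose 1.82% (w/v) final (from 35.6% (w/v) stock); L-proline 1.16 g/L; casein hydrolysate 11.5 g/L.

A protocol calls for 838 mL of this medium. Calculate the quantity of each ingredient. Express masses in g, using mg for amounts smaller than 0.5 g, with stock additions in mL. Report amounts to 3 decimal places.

Target volume = 838 mL = 0.838 L.
EDTA: dilute stock: 0.495 mM × 838 mL ÷ 96.4 mM = 4.303 mL
sucrose: V = C2·V2/C1 = 3.43% ÷ 60% × 838 mL = 47.906 mL
glucose: V = C2·V2/C1 = 1.82% ÷ 35.6% × 838 mL = 42.842 mL
L-proline: 1.16 g/L × 0.838 L = 0.972 g
casein hydrolysate: 11.5 g/L × 0.838 L = 9.637 g

EDTA 4.303 mL; sucrose 47.906 mL; glucose 42.842 mL; L-proline 0.972 g; casein hydrolysate 9.637 g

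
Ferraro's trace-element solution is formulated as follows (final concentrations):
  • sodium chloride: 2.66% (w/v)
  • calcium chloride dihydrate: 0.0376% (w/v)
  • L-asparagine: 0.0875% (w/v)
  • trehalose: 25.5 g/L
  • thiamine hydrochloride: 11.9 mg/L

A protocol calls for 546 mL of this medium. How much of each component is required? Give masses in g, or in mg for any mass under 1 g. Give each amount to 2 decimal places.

sodium chloride 14.52 g; calcium chloride dihydrate 205.30 mg; L-asparagine 477.75 mg; trehalose 13.92 g; thiamine hydrochloride 6.50 mg

Target volume = 546 mL = 0.546 L.
sodium chloride: 2.66 g per 100 mL × 546 mL ÷ 100 = 14.52 g
calcium chloride dihydrate: 0.0376% w/v = 0.376 g/L → 0.376 × 0.546 L = 0.205296 g = 205.30 mg
L-asparagine: 0.0875% w/v = 0.875 g/L → 0.875 × 0.546 L = 0.47775 g = 477.75 mg
trehalose: 25.5 g/L × 0.546 L = 13.92 g
thiamine hydrochloride: 11.9 mg/L × 0.546 L = 6.50 mg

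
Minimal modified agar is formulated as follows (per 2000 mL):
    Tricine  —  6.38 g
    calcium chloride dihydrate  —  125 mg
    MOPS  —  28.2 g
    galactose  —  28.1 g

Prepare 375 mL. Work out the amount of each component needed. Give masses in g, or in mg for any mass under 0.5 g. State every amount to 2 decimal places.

Tricine 1.20 g; calcium chloride dihydrate 23.44 mg; MOPS 5.29 g; galactose 5.27 g

Ratio of target to recipe volume: 375 / 2000 = 0.1875.
Tricine: 6.38 g × (375 mL / 2000 mL) = 1.20 g
calcium chloride dihydrate: 125 mg × (375 mL / 2000 mL) = 23.44 mg
MOPS: 28.2 g × (375 mL / 2000 mL) = 5.29 g
galactose: 28.1 g × (375 mL / 2000 mL) = 5.27 g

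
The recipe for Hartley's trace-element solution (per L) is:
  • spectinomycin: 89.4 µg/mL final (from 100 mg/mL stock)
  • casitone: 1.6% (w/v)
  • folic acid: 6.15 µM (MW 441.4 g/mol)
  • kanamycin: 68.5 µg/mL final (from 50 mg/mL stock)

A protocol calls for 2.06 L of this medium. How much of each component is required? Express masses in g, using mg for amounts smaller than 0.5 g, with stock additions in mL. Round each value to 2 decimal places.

spectinomycin 1.84 mL; casitone 32.96 g; folic acid 5.59 mg; kanamycin 2.82 mL

Working volume: 2.06 L.
spectinomycin: V = C2·V2/C1 = 89.4 µg/mL × 2060 mL ÷ 100000 µg/mL = 1.84 mL
casitone: 1.6% w/v = 16 g/L → 16 × 2.06 L = 32.96 g
folic acid: 6.15 µmol/L × 441.4 g/mol × 2.06 L ÷ 1000 = 5.59 mg
kanamycin: V = C2·V2/C1 = 68.5 µg/mL × 2060 mL ÷ 50000 µg/mL = 2.82 mL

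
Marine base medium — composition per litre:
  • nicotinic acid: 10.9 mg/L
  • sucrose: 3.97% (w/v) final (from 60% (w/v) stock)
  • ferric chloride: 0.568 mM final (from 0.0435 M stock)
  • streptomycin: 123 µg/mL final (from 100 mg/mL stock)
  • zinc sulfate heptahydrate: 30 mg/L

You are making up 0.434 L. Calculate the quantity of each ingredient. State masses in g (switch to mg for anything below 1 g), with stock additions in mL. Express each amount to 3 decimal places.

nicotinic acid 4.731 mg; sucrose 28.716 mL; ferric chloride 5.667 mL; streptomycin 0.534 mL; zinc sulfate heptahydrate 13.020 mg

Scale factor relative to 1 L: 0.434.
nicotinic acid: 10.9 mg/L × 0.434 L = 4.731 mg
sucrose: dilute stock: 3.97% ÷ 60% × 434 mL = 28.716 mL
ferric chloride: V = C2·V2/C1 = 0.568 mM × 434 mL ÷ 43.5 mM = 5.667 mL
streptomycin: dilute stock: 123 µg/mL × 434 mL ÷ 100000 µg/mL = 0.534 mL
zinc sulfate heptahydrate: 30 mg/L × 0.434 L = 13.020 mg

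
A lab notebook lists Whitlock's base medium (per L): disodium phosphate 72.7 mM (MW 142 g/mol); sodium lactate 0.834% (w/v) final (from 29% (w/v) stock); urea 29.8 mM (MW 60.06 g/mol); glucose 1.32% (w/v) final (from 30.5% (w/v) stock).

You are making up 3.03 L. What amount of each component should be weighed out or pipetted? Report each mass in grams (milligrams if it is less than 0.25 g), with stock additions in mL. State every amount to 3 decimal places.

Working volume: 3.03 L.
disodium phosphate: 72.7 mmol/L × 142 g/mol × 3.03 L ÷ 1000 = 31.280 g
sodium lactate: C1V1 = C2V2 → 0.834% ÷ 29% × 3030 mL = 87.139 mL
urea: 29.8 mmol/L × 60.06 g/mol × 3.03 L ÷ 1000 = 5.423 g
glucose: C1V1 = C2V2 → 1.32% ÷ 30.5% × 3030 mL = 131.134 mL

disodium phosphate 31.280 g; sodium lactate 87.139 mL; urea 5.423 g; glucose 131.134 mL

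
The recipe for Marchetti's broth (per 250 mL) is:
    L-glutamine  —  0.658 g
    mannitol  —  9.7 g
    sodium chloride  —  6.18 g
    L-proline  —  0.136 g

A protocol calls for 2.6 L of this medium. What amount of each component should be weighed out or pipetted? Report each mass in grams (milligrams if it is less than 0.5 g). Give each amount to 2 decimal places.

Scale factor = 2600 mL / 250 mL = 10.4.
L-glutamine: 0.658 g × (2600 mL / 250 mL) = 6.84 g
mannitol: 9.7 g × (2600 mL / 250 mL) = 100.88 g
sodium chloride: 6.18 g × (2600 mL / 250 mL) = 64.27 g
L-proline: 0.136 g × (2600 mL / 250 mL) = 1.41 g

L-glutamine 6.84 g; mannitol 100.88 g; sodium chloride 64.27 g; L-proline 1.41 g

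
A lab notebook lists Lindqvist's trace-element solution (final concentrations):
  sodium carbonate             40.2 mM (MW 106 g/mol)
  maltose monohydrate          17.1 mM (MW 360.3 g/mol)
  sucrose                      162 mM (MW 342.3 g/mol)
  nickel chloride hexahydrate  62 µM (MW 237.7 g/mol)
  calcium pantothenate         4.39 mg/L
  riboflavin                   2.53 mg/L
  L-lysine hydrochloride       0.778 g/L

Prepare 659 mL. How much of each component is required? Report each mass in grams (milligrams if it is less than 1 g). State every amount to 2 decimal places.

sodium carbonate 2.81 g; maltose monohydrate 4.06 g; sucrose 36.54 g; nickel chloride hexahydrate 9.71 mg; calcium pantothenate 2.89 mg; riboflavin 1.67 mg; L-lysine hydrochloride 512.70 mg

Working volume: 659 mL = 0.659 L.
sodium carbonate: 40.2 mmol/L × 106 g/mol × 0.659 L ÷ 1000 = 2.81 g
maltose monohydrate: 17.1 mmol/L × 360.3 g/mol × 0.659 L ÷ 1000 = 4.06 g
sucrose: 162 mmol/L × 342.3 g/mol × 0.659 L ÷ 1000 = 36.54 g
nickel chloride hexahydrate: 62 µmol/L × 237.7 g/mol × 0.659 L ÷ 1000 = 9.71 mg
calcium pantothenate: 4.39 mg/L × 0.659 L = 2.89 mg
riboflavin: 2.53 mg/L × 0.659 L = 1.67 mg
L-lysine hydrochloride: 0.778 g/L × 0.659 L = 0.512702 g = 512.70 mg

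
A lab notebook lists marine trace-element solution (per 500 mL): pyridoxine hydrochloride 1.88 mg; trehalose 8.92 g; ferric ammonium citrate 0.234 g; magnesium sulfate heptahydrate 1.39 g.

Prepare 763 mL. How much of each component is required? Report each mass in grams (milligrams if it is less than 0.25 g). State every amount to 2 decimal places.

pyridoxine hydrochloride 2.87 mg; trehalose 13.61 g; ferric ammonium citrate 0.36 g; magnesium sulfate heptahydrate 2.12 g

Ratio of target to recipe volume: 763 / 500 = 1.526.
pyridoxine hydrochloride: 1.88 mg × (763 mL / 500 mL) = 2.87 mg
trehalose: 8.92 g × (763 mL / 500 mL) = 13.61 g
ferric ammonium citrate: 0.234 g × (763 mL / 500 mL) = 0.36 g
magnesium sulfate heptahydrate: 1.39 g × (763 mL / 500 mL) = 2.12 g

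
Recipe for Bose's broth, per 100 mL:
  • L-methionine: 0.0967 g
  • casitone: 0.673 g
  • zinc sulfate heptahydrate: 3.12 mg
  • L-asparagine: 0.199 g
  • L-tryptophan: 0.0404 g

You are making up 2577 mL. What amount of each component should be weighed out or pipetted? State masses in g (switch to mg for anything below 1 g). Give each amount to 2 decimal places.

Scale factor = 2577 mL / 100 mL = 25.77.
L-methionine: 0.0967 g × (2577 mL / 100 mL) = 2.49 g
casitone: 0.673 g × (2577 mL / 100 mL) = 17.34 g
zinc sulfate heptahydrate: 3.12 mg × (2577 mL / 100 mL) = 80.40 mg
L-asparagine: 0.199 g × (2577 mL / 100 mL) = 5.13 g
L-tryptophan: 0.0404 g × (2577 mL / 100 mL) = 1.04 g

L-methionine 2.49 g; casitone 17.34 g; zinc sulfate heptahydrate 80.40 mg; L-asparagine 5.13 g; L-tryptophan 1.04 g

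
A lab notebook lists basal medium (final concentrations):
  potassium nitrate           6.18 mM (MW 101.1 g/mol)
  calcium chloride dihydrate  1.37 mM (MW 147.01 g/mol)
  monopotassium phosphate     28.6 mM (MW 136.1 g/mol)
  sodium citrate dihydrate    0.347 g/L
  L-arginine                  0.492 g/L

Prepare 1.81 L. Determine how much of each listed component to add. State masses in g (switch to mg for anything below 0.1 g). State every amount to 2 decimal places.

potassium nitrate 1.13 g; calcium chloride dihydrate 0.36 g; monopotassium phosphate 7.05 g; sodium citrate dihydrate 0.63 g; L-arginine 0.89 g

Working volume: 1.81 L.
potassium nitrate: 6.18 mmol/L × 101.1 g/mol × 1.81 L ÷ 1000 = 1.13 g
calcium chloride dihydrate: 1.37 mmol/L × 147.01 g/mol × 1.81 L ÷ 1000 = 0.36 g
monopotassium phosphate: 28.6 mmol/L × 136.1 g/mol × 1.81 L ÷ 1000 = 7.05 g
sodium citrate dihydrate: 0.347 g/L × 1.81 L = 0.63 g
L-arginine: 0.492 g/L × 1.81 L = 0.89 g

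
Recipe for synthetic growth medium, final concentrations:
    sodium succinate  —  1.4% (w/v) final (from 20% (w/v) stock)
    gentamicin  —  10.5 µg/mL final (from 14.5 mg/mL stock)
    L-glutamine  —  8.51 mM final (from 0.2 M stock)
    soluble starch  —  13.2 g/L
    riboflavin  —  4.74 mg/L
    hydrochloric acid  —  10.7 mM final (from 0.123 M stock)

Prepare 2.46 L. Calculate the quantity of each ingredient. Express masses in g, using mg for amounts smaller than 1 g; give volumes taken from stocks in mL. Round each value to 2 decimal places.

sodium succinate 172.20 mL; gentamicin 1.78 mL; L-glutamine 104.67 mL; soluble starch 32.47 g; riboflavin 11.66 mg; hydrochloric acid 214.00 mL

Scale factor relative to 1 L: 2.46.
sodium succinate: V = C2·V2/C1 = 1.4% ÷ 20% × 2460 mL = 172.20 mL
gentamicin: V = C2·V2/C1 = 10.5 µg/mL × 2460 mL ÷ 14500 µg/mL = 1.78 mL
L-glutamine: V = C2·V2/C1 = 8.51 mM × 2460 mL ÷ 200 mM = 104.67 mL
soluble starch: 13.2 g/L × 2.46 L = 32.47 g
riboflavin: 4.74 mg/L × 2.46 L = 11.66 mg
hydrochloric acid: dilute stock: 10.7 mM × 2460 mL ÷ 123 mM = 214.00 mL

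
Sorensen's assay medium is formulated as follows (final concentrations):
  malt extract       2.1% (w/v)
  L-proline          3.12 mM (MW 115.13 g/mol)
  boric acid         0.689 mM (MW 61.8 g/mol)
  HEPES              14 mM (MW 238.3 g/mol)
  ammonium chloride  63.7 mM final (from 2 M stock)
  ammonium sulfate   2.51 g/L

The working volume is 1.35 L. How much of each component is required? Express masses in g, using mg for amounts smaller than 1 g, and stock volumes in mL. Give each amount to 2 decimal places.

Scale factor relative to 1 L: 1.35.
malt extract: 2.1% w/v = 21 g/L → 21 × 1.35 L = 28.35 g
L-proline: 3.12 mmol/L × 115.13 mg/mmol × 1.35 L = 484.93 mg
boric acid: 0.689 mmol/L × 61.8 mg/mmol × 1.35 L = 57.48 mg
HEPES: 14 mmol/L × 238.3 g/mol × 1.35 L ÷ 1000 = 4.50 g
ammonium chloride: V = C2·V2/C1 = 63.7 mM × 1350 mL ÷ 2000 mM = 43.00 mL
ammonium sulfate: 2.51 g/L × 1.35 L = 3.39 g

malt extract 28.35 g; L-proline 484.93 mg; boric acid 57.48 mg; HEPES 4.50 g; ammonium chloride 43.00 mL; ammonium sulfate 3.39 g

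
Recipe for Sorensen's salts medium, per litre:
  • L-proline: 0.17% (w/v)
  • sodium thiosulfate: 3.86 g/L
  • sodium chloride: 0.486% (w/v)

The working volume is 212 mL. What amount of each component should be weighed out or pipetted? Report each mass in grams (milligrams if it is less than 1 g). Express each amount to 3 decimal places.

Target volume = 212 mL = 0.212 L.
L-proline: 0.17% w/v = 1.7 g/L → 1.7 × 0.212 L = 0.3604 g = 360.400 mg
sodium thiosulfate: 3.86 g/L × 0.212 L = 0.81832 g = 818.320 mg
sodium chloride: 0.486% w/v = 4.86 g/L → 4.86 × 0.212 L = 1.030 g

L-proline 360.400 mg; sodium thiosulfate 818.320 mg; sodium chloride 1.030 g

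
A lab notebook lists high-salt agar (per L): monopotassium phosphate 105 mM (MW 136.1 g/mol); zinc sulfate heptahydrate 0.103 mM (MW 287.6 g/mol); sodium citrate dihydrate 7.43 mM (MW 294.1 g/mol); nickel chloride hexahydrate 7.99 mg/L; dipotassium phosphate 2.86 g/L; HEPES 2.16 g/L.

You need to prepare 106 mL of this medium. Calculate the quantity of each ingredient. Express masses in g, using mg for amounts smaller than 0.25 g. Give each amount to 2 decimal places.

Target volume = 106 mL = 0.106 L.
monopotassium phosphate: 105 mmol/L × 136.1 g/mol × 0.106 L ÷ 1000 = 1.51 g
zinc sulfate heptahydrate: 0.103 mmol/L × 287.6 mg/mmol × 0.106 L = 3.14 mg
sodium citrate dihydrate: 7.43 mmol/L × 294.1 mg/mmol × 0.106 L = 231.63 mg
nickel chloride hexahydrate: 7.99 mg/L × 0.106 L = 0.85 mg
dipotassium phosphate: 2.86 g/L × 0.106 L = 0.30 g
HEPES: 2.16 g/L × 0.106 L = 0.22896 g = 228.96 mg

monopotassium phosphate 1.51 g; zinc sulfate heptahydrate 3.14 mg; sodium citrate dihydrate 231.63 mg; nickel chloride hexahydrate 0.85 mg; dipotassium phosphate 0.30 g; HEPES 228.96 mg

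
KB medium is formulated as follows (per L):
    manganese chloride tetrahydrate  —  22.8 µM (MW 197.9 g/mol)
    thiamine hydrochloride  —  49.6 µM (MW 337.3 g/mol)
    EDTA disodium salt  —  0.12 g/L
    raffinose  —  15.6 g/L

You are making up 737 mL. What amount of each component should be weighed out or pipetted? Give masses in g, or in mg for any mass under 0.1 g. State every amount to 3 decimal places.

manganese chloride tetrahydrate 3.325 mg; thiamine hydrochloride 12.330 mg; EDTA disodium salt 88.440 mg; raffinose 11.497 g

Working volume: 737 mL = 0.737 L.
manganese chloride tetrahydrate: 22.8 µmol/L × 197.9 g/mol × 0.737 L ÷ 1000 = 3.325 mg
thiamine hydrochloride: 49.6 µmol/L × 337.3 g/mol × 0.737 L ÷ 1000 = 12.330 mg
EDTA disodium salt: 0.12 g/L × 0.737 L = 0.08844 g = 88.440 mg
raffinose: 15.6 g/L × 0.737 L = 11.497 g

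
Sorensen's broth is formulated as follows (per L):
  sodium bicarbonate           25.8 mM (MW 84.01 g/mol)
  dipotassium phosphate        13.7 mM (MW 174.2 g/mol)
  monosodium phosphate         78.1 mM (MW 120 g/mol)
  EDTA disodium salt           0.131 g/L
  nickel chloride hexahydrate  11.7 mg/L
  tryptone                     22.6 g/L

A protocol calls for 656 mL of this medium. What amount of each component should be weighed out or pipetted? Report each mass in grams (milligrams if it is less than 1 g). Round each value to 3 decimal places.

sodium bicarbonate 1.422 g; dipotassium phosphate 1.566 g; monosodium phosphate 6.148 g; EDTA disodium salt 85.936 mg; nickel chloride hexahydrate 7.675 mg; tryptone 14.826 g

Working volume: 656 mL = 0.656 L.
sodium bicarbonate: 25.8 mmol/L × 84.01 g/mol × 0.656 L ÷ 1000 = 1.422 g
dipotassium phosphate: 13.7 mmol/L × 174.2 g/mol × 0.656 L ÷ 1000 = 1.566 g
monosodium phosphate: 78.1 mmol/L × 120 g/mol × 0.656 L ÷ 1000 = 6.148 g
EDTA disodium salt: 0.131 g/L × 0.656 L = 0.085936 g = 85.936 mg
nickel chloride hexahydrate: 11.7 mg/L × 0.656 L = 7.675 mg
tryptone: 22.6 g/L × 0.656 L = 14.826 g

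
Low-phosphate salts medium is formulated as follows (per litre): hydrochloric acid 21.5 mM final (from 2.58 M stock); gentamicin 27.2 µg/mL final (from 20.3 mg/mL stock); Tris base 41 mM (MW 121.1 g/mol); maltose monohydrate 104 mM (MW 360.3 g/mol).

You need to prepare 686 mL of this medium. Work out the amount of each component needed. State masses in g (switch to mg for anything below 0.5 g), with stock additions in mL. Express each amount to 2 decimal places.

hydrochloric acid 5.72 mL; gentamicin 0.92 mL; Tris base 3.41 g; maltose monohydrate 25.71 g

Scale factor relative to 1 L: 0.686.
hydrochloric acid: C1V1 = C2V2 → 21.5 mM × 686 mL ÷ 2580 mM = 5.72 mL
gentamicin: dilute stock: 27.2 µg/mL × 686 mL ÷ 20300 µg/mL = 0.92 mL
Tris base: 41 mmol/L × 121.1 g/mol × 0.686 L ÷ 1000 = 3.41 g
maltose monohydrate: 104 mmol/L × 360.3 g/mol × 0.686 L ÷ 1000 = 25.71 g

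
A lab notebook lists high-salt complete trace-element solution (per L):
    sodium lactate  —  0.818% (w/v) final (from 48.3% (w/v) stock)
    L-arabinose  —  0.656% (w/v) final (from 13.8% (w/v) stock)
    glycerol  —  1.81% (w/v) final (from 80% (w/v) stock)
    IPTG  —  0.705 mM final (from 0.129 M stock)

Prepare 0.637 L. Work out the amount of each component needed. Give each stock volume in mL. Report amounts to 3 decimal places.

sodium lactate 10.788 mL; L-arabinose 30.281 mL; glycerol 14.412 mL; IPTG 3.481 mL

Working volume: 0.637 L.
sodium lactate: dilute stock: 0.818% ÷ 48.3% × 637 mL = 10.788 mL
L-arabinose: C1V1 = C2V2 → 0.656% ÷ 13.8% × 637 mL = 30.281 mL
glycerol: V = C2·V2/C1 = 1.81% ÷ 80% × 637 mL = 14.412 mL
IPTG: dilute stock: 0.705 mM × 637 mL ÷ 129 mM = 3.481 mL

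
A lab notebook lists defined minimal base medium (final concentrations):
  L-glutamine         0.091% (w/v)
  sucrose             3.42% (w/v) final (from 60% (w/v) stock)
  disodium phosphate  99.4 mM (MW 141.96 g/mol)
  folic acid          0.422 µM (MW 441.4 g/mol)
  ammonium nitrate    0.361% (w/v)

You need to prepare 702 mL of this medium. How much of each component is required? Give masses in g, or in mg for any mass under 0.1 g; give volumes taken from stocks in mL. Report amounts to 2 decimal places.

L-glutamine 0.64 g; sucrose 40.01 mL; disodium phosphate 9.91 g; folic acid 0.13 mg; ammonium nitrate 2.53 g

Working volume: 702 mL = 0.702 L.
L-glutamine: 0.091 g per 100 mL × 702 mL ÷ 100 = 0.64 g
sucrose: dilute stock: 3.42% ÷ 60% × 702 mL = 40.01 mL
disodium phosphate: 99.4 mmol/L × 141.96 g/mol × 0.702 L ÷ 1000 = 9.91 g
folic acid: 0.422 µmol/L × 441.4 g/mol × 0.702 L ÷ 1000 = 0.13 mg
ammonium nitrate: 0.361% w/v = 3.61 g/L → 3.61 × 0.702 L = 2.53 g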